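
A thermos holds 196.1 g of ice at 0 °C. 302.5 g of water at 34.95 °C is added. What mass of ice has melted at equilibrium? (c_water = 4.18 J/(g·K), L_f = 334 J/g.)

m_melted ≈ 132 g

Cooling the water to 0 °C releases 302.5·4.18·34.95 = 44193 J.
Melting all 196.1 g of ice would need 196.1·334 = 65497 J.
That's not enough to melt it all — equilibrium is at 0 °C with ice remaining.
Mass melted = 44193/334 ≈ 132.3 g.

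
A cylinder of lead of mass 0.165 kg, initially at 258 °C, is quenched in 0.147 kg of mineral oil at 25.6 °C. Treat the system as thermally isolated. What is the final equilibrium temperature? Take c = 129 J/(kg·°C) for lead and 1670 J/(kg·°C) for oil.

Heat gained plus heat lost sum to zero:
0.165×129×(T − 258) + 0.147×1670×(T − 25.6) = 0
21.29(T − 258) + 245.49(T − 25.6) = 0
266.77 T = 11776
T = 11776/266.77 ≈ 44.14 °C

T_f ≈ 44.1 °C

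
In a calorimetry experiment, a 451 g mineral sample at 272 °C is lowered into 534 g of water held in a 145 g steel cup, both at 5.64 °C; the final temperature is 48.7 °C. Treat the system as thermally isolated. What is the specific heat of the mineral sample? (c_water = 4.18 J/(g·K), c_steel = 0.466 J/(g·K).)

c ≈ 0.983 J/(g·K)

Net heat exchanged in the isolated system is zero:
451×c×(48.7 − 272) + 534×4.18×(48.7 − 5.64) + 145×0.466×(48.7 − 5.64) = 0
-100708 c = -99025
c = -99025/-100708 ≈ 0.9833 J/(g·K)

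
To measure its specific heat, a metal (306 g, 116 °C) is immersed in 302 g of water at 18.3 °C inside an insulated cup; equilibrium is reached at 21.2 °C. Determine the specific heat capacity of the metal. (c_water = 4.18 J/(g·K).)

c ≈ 0.126 J/(g·K)

m_s c (T_s − T_f) = m_water c_water (T_f − T_0):
306·c·(116 − 21.2) = 302·4.18·(21.2 − 18.3)
29009 c = 3660.8  ⇒  c ≈ 0.1262 J/(g·K)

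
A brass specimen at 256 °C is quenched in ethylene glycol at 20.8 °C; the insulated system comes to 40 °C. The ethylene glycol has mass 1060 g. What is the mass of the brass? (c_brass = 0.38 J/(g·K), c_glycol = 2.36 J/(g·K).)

Heat lost by the brass = heat gained by the glycol:
m·0.38·(256 − 40) = 1060·2.36·(40 − 20.8)
82.08 m = 48031  ⇒  m ≈ 585.2 g

m ≈ 585 g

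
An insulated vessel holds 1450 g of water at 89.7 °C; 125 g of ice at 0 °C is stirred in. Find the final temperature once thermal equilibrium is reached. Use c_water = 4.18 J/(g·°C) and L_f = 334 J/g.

Net heat exchanged in the isolated system is zero:
fusion: m_ice L_f = 125×334 = 41750; meltwater 0→T: 125×4.18×T = 522.5 T; water cools: 1450×4.18×(T − 89.7) = 6061(T − 89.7)
6583.5 T = 543672 − 41750 = 501922
T ≈ 76.24 °C (positive, so assuming full melt was valid).

T_f ≈ 76.2 °C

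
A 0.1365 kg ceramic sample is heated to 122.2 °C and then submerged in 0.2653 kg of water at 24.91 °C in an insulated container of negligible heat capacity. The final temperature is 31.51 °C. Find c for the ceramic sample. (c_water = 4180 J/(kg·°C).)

c ≈ 591 J/(kg·°C)

Setting the total heat transfer to zero:
0.1365×c×(31.51 − 122.2) + 0.2653×4180×(31.51 − 24.91) = 0
-12.38 c = -7319.1
c = -7319.1/-12.38 ≈ 591.2 J/(kg·°C)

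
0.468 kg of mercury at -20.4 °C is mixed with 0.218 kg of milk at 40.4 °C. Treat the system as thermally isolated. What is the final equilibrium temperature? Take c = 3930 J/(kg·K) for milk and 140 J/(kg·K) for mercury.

T_f ≈ 36.1 °C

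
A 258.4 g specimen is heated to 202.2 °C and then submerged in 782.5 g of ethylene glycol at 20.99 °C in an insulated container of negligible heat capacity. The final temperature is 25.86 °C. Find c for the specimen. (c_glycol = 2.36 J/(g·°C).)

c ≈ 0.197 J/(g·°C)

Taking heat into each body as positive, Σ m c ΔT = 0:
258.4×c×(25.86 − 202.2) + 782.5×2.36×(25.86 − 20.99) = 0
-45566 c = -8993.4
c = -8993.4/-45566 ≈ 0.1974 J/(g·°C)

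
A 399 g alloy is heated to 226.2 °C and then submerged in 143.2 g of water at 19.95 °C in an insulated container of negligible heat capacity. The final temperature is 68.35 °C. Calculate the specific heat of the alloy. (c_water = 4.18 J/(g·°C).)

Heat lost by the alloy = heat gained by the water:
399×c×(226.2 − 68.35) = 143.2×4.18×(68.35 − 19.95)
62982 c = 28971  ⇒  c ≈ 0.46 J/(g·°C)

c ≈ 0.46 J/(g·°C)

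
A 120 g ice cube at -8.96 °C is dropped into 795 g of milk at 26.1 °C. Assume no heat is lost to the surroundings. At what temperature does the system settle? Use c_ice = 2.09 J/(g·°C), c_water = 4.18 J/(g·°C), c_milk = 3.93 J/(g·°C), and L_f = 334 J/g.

Energy balance with sensible and latent terms:
warm ice to 0 °C: 120×2.09×(0 − (-8.96)) = 2247.2; fusion: m_ice L_f = 120×334 = 40080; warm the meltwater: 501.6 T; milk: 3124.3(T − 26.1)
3625.9 T = 81546 − 42327 = 39218
T ≈ 10.82 °C — above 0 °C, consistent with complete melting.

T_f ≈ 10.8 °C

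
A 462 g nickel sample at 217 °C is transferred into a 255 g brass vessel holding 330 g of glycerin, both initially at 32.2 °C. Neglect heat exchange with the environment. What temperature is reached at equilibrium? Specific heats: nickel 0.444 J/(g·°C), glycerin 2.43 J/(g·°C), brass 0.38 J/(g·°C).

T_f ≈ 66.5 °C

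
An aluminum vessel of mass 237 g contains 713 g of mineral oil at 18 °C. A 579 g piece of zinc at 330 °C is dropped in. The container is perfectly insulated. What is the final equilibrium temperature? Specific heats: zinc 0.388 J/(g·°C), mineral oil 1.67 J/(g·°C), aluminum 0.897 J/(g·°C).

T_f ≈ 61.1 °C

Let T be the final temperature. ΣQ_i = 0:
579×0.388×(T − 330) + 713×1.67×(T − 18) + 237×0.897×(T − 18) = 0
1628 T = 99395
T = 99395/1628 ≈ 61.05 °C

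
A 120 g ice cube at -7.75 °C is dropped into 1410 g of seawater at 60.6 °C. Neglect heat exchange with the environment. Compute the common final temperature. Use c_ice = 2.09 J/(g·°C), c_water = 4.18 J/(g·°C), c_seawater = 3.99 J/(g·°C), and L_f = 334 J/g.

T_f ≈ 48.8 °C

Net heat exchanged in the isolated system is zero:
warm ice to 0 °C: 120·2.09·(0 − (-7.75)) = 1943.7
  melt ice: 120·334 = 40080
  meltwater 0→T: 120·4.18·T = 501.6 T
  seawater: 5625.9(T − 60.6)
6127.5 T = 340930 − 42024 = 298906
T ≈ 48.78 °C — above 0 °C, consistent with complete melting.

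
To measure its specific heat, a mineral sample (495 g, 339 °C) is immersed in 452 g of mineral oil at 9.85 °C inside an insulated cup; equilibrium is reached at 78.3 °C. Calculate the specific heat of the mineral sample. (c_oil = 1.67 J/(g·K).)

c ≈ 0.4 J/(g·K)

Energy conservation, ΣQ = 0:
495·c·(78.3 − 339) + 452·1.67·(78.3 − 9.85) = 0
-129046 c = -51669
c = -51669/-129046 ≈ 0.4004 J/(g·K)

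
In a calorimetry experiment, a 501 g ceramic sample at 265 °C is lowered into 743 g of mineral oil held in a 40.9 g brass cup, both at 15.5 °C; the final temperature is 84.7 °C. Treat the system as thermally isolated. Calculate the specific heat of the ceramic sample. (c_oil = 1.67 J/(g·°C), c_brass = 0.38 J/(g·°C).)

c ≈ 0.962 J/(g·°C)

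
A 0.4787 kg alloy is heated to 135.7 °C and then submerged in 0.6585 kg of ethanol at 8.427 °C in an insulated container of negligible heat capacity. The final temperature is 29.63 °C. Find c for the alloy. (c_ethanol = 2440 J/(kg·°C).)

Energy conservation, ΣQ = 0:
0.4787·c·(29.63 − 135.7) + 0.6585·2440·(29.63 − 8.427) = 0
-50.78 c = -34068
c = -34068/-50.78 ≈ 670.9 J/(kg·°C)

c ≈ 671 J/(kg·°C)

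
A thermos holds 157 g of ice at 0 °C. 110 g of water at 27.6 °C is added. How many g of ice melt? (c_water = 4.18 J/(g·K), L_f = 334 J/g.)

Cooling the water to 0 °C releases 110×4.18×27.6 = 12690 J.
Melting all 157 g of ice would need 157×334 = 52438 J.
12690 J < 52438 J, so only part of the ice melts and the system sits at 0 °C.
m_melted×334 = 12690  ⇒  m_melted ≈ 38 g.

m_melted ≈ 38 g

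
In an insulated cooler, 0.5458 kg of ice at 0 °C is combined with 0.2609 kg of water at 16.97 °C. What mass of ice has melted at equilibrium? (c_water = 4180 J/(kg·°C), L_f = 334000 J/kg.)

m_melted ≈ 0.0554 kg

Cooling the water to 0 °C releases 0.2609·4180·16.97 = 18507 J.
To melt every bit of ice: 0.5458·334000 = 182297 J.
Since 18507 < 182297 J, not all the ice melts; equilibrium is at 0 °C.
m_melted·334000 = 18507  ⇒  m_melted ≈ 0.05541 kg.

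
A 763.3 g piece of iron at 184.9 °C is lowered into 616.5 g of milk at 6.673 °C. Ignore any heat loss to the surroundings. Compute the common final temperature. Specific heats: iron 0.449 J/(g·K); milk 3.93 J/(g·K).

T_f ≈ 28.8 °C

T_f = Σ m_i c_i T_i / Σ m_i c_i:
T_f = (342.72×184.9 + 2422.8×6.673) / (342.72 + 2422.8)
    = 79537 / 2765.6 ≈ 28.76 °C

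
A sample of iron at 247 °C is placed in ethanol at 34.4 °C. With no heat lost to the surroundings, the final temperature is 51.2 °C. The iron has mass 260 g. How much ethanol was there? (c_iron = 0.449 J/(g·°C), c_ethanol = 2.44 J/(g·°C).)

m ≈ 558 g

Setting the total heat transfer to zero:
260·0.449·(51.2 − 247) + m·2.44·(51.2 − 34.4) = 0
40.99 m = 22858
m = 22858/40.99 ≈ 557.6 g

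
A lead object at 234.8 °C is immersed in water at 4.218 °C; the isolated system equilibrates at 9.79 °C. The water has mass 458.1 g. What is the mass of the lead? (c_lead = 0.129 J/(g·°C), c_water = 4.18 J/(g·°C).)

m ≈ 368 g

Heat lost by the lead = heat gained by the water:
m·0.129·(234.8 − 9.79) = 458.1·4.18·(9.79 − 4.218)
29.03 m = 10670  ⇒  m ≈ 367.6 g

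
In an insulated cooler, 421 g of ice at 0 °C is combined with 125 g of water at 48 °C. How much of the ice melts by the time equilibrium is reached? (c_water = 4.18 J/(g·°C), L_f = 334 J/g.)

Water can give up m c ΔT = 125·4.18·48 = 25080 J before reaching 0 °C.
Melting all 421 g of ice would need 421·334 = 140614 J.
That's not enough to melt it all — equilibrium is at 0 °C with ice remaining.
m_melted·334 = 25080  ⇒  m_melted ≈ 75.09 g.

m_melted ≈ 75.1 g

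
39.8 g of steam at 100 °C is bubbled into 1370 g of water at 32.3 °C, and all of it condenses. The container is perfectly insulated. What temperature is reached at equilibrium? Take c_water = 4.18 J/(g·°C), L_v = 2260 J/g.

Let T be the final temperature. ΣQ_i = 0:
steam→water at 100 °C releases m L_v = 39.8×2260 = 89948
  condensate cools 100→T: 39.8×4.18×(T − 100) = 166.36(T − 100)
  water warms: 1370×4.18×(T − 32.3) = 5726.6(T − 32.3)
5893 T = 89948 + 16636 + 184969 = 291554
T ≈ 49.47 °C, under the boiling point, so the assumption holds.

T_f ≈ 49.5 °C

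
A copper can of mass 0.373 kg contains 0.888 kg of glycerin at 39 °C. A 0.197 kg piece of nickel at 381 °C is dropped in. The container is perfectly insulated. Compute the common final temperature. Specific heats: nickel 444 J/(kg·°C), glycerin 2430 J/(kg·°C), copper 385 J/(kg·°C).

T_f ≈ 51.5 °C

Net heat exchanged in the isolated system is zero:
0.197*444*(T − 381) + 0.888*2430*(T − 39) + 0.373*385*(T − 39) = 0
87.47(T − 381) + 2157.8(T − 39) + 143.6(T − 39) = 0
2388.9 T = 123082
T ≈ 51.52 °C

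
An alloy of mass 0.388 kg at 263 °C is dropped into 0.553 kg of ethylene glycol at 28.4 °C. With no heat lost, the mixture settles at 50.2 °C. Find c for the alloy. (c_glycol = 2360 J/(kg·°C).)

c ≈ 345 J/(kg·°C)

Heat lost by the alloy = heat gained by the glycol:
0.388×c×(263 − 50.2) = 0.553×2360×(50.2 − 28.4)
82.57 c = 28451  ⇒  c ≈ 344.6 J/(kg·°C)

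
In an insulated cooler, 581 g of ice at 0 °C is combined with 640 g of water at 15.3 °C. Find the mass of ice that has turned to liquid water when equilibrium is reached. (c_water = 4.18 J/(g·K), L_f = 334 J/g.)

Water can give up m c ΔT = 640×4.18×15.3 = 40931 J before reaching 0 °C.
Fully melting the ice requires m_ice L_f = 581×334 = 194054 J.
Since 40931 < 194054 J, not all the ice melts; equilibrium is at 0 °C.
m_melt = 40931 / L_f = 122.5 g.

m_melted ≈ 123 g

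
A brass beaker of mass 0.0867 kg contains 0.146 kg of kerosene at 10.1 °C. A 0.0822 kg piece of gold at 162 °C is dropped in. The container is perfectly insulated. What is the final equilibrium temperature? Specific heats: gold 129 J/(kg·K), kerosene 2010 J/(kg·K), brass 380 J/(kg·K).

Conservation of energy gives ΣQ = 0:
0.0822·129·(T − 162) + 0.146·2010·(T − 10.1) + 0.0867·380·(T − 10.1) = 0
(10.6 + 293.46 + 32.95) T = 10.6·162 + 293.46·10.1 + 32.95·10.1
T = 5014.5 / 337.01 = 14.9 °C

T_f ≈ 14.9 °C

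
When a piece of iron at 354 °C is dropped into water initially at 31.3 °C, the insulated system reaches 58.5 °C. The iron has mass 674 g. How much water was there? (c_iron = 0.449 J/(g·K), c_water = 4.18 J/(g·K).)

m ≈ 787 g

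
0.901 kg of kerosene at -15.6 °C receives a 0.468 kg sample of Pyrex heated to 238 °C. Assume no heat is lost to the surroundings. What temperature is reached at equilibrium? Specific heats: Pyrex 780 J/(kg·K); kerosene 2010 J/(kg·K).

T_f ≈ 26.9 °C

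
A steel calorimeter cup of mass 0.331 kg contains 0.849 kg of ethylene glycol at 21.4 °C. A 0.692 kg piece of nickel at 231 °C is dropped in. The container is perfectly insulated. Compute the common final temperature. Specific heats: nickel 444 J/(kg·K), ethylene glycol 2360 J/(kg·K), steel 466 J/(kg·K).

Conservation of energy gives ΣQ = 0:
0.692×444×(T − 231) + 0.849×2360×(T − 21.4) + 0.331×466×(T − 21.4) = 0
307.25(T − 231) + 2003.6(T − 21.4) + 154.25(T − 21.4) = 0
2465.1 T = 117153
T ≈ 47.52 °C

T_f ≈ 47.5 °C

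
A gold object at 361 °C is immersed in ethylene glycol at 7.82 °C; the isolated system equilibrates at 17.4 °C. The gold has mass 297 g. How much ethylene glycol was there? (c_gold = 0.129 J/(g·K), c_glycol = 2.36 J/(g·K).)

m ≈ 582 g

Taking heat into each body as positive, Σ m c ΔT = 0:
297×0.129×(17.4 − 361) + m×2.36×(17.4 − 7.82) = 0
22.61 m = 13164
m = 13164/22.61 ≈ 582.3 g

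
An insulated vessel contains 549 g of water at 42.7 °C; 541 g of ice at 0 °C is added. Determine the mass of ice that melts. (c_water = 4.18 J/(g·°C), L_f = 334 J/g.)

m_melted ≈ 293 g

Water can give up m c ΔT = 549·4.18·42.7 = 97989 J before reaching 0 °C.
Melting all 541 g of ice would need 541·334 = 180694 J.
Since 97989 < 180694 J, not all the ice melts; equilibrium is at 0 °C.
Mass melted = 97989/334 ≈ 293.4 g.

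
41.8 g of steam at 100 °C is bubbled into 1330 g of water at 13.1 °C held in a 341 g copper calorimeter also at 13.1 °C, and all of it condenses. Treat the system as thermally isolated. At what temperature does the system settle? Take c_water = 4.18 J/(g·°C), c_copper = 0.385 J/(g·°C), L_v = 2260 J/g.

Energy balance with sensible and latent terms:
condense steam: −41.8·2260 = −94468; condensed water 100 °C→T: 174.72(T − 100); original water: 5559.4(T − 13.1); cup: 131.28(T − 13.1)
5865.4 T = 94468 + 17472 + 74548 = 186488
T ≈ 31.79 °C — below 100 °C, confirming all the steam condensed.

T_f ≈ 31.8 °C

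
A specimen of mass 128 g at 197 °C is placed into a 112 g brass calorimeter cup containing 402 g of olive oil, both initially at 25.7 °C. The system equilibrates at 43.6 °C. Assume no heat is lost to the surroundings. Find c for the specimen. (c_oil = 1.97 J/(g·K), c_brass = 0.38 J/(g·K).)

Energy conservation, ΣQ = 0:
128×c×(43.6 − 197) + 402×1.97×(43.6 − 25.7) + 112×0.38×(43.6 − 25.7) = 0
-19635 c = -14938
c = -14938/-19635 ≈ 0.7608 J/(g·K)

c ≈ 0.761 J/(g·K)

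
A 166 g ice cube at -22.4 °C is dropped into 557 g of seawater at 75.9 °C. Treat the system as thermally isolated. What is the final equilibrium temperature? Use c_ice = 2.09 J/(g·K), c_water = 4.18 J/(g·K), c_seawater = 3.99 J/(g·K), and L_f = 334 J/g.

Sum of m c ΔT and latent-heat terms is zero:
warm ice to 0 °C: 166×2.09×(0 − (-22.4)) = 7771.5; latent heat to melt: 166×334 = 55444; meltwater 0→T: 166×4.18×T = 693.88 T; seawater cools: 557×3.99×(T − 75.9) = 2222.4(T − 75.9)
2916.3 T = 168682 − 63215 = 105467
T ≈ 36.16 °C (positive, so assuming full melt was valid).

T_f ≈ 36.2 °C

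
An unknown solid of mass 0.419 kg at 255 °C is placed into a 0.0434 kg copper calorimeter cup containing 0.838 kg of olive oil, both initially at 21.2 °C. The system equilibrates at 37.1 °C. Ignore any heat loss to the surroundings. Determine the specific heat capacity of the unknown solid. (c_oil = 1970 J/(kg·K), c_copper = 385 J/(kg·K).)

Net heat exchanged in the isolated system is zero:
0.419·c·(37.1 − 255) + 0.838·1970·(37.1 − 21.2) + 0.0434·385·(37.1 − 21.2) = 0
-91.3 c = -26514
c = -26514/-91.3 ≈ 290.4 J/(kg·K)

c ≈ 290 J/(kg·K)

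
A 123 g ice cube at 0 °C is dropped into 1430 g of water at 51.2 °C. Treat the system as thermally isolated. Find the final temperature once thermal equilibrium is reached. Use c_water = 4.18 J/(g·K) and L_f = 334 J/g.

Energy conservation, ΣQ = 0:
latent heat to melt: 123×334 = 41082; warm the meltwater: 514.14 T; water cools: 1430×4.18×(T − 51.2) = 5977.4(T − 51.2)
6491.5 T = 306043 − 41082 = 264961
T ≈ 40.82 °C. Since T > 0 °C, the all-ice-melts assumption holds.

T_f ≈ 40.8 °C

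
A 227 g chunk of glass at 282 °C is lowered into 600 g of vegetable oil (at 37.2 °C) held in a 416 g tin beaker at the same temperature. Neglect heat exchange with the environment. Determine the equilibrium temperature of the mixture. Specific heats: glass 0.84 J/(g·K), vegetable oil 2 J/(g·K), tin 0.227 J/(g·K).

T_f ≈ 68.6 °C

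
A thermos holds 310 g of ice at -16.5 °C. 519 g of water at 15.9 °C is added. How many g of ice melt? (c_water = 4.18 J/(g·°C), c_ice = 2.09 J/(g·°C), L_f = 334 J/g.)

Water can give up m c ΔT = 519×4.18×15.9 = 34494 J before reaching 0 °C.
Warming the ice to 0 °C takes 310×2.09×16.5 = 10690 J, leaving 23803 J for melting.
Fully melting the ice requires m_ice L_f = 310×334 = 103540 J.
23803 J < 103540 J, so only part of the ice melts and the system sits at 0 °C.
m_melt = 23803 / L_f = 71.27 g.

m_melted ≈ 71.3 g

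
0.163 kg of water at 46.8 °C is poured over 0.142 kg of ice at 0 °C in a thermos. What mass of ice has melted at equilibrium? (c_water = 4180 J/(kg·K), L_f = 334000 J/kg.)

Heat available from the water dropping to 0 °C: 0.163×4180×46.8 = 31887 J.
Fully melting the ice requires m_ice L_f = 0.142×334000 = 47428 J.
31887 J < 47428 J, so only part of the ice melts and the system sits at 0 °C.
m_melted×334000 = 31887  ⇒  m_melted ≈ 0.09547 kg.

m_melted ≈ 0.0955 kg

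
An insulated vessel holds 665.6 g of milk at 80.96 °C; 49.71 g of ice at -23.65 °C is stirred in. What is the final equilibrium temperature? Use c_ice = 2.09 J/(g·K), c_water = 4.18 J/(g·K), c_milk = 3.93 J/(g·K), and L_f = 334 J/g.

Let T be the final temperature. ΣQ_i = 0:
warm ice to 0 °C: 49.71×2.09×(0 − (-23.65)) = 2457.1
  latent heat to melt: 49.71×334 = 16603
  meltwater 0→T: 49.71×4.18×T = 207.79 T
  milk: 2615.8(T − 80.96)
2823.6 T = 211776 − 19060 = 192716
T ≈ 68.25 °C. Since T > 0 °C, the all-ice-melts assumption holds.

T_f ≈ 68.3 °C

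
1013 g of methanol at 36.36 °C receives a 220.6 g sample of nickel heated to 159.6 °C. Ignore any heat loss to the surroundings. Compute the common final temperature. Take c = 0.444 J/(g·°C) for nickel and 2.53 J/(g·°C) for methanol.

T_f is the heat-capacity-weighted average of the initial temperatures:
T_f = (97.95·159.6 + 2562.9·36.36) / (97.95 + 2562.9)
    = 108819 / 2660.8 ≈ 40.90 °C

T_f ≈ 40.9 °C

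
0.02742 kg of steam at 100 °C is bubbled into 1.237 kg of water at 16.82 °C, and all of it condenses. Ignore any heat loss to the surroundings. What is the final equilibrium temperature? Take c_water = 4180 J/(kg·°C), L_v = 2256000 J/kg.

T_f ≈ 30.3 °C

Sum of m c ΔT and latent-heat terms is zero:
latent heat released on condensation: 0.02742·2256000 = 61860; condensate cools 100→T: 0.02742·4180·(T − 100) = 114.62(T − 100); original water: 5170.7(T − 16.82)
5285.3 T = 61860 + 11462 + 86971 = 160292
T ≈ 30.33 °C (< 100 °C, so full condensation is consistent).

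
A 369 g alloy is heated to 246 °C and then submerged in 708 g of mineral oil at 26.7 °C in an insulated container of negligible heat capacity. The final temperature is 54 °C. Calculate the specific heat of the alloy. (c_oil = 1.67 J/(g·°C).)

Heat lost by the alloy = heat gained by the oil:
369×c×(246 − 54) = 708×1.67×(54 − 26.7)
70848 c = 32278  ⇒  c ≈ 0.4556 J/(g·°C)

c ≈ 0.456 J/(g·°C)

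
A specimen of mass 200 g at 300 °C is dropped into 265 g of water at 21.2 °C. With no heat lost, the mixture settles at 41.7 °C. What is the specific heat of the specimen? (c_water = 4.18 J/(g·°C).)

c ≈ 0.44 J/(g·°C)

Let T be the final temperature. ΣQ_i = 0:
200×c×(41.7 − 300) + 265×4.18×(41.7 − 21.2) = 0
-51660 c = -22708
c = -22708/-51660 ≈ 0.4396 J/(g·°C)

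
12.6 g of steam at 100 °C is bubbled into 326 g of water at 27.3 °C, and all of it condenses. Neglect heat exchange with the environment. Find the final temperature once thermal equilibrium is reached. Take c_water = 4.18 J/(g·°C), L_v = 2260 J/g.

T_f ≈ 50.1 °C

Energy conservation, ΣQ = 0:
latent heat released on condensation: 12.6×2260 = 28476; condensed water 100 °C→T: 52.67(T − 100); water warms: 326×4.18×(T − 27.3) = 1362.7(T − 27.3)
1415.3 T = 28476 + 5266.8 + 37201 = 70944
T ≈ 50.12 °C, under the boiling point, so the assumption holds.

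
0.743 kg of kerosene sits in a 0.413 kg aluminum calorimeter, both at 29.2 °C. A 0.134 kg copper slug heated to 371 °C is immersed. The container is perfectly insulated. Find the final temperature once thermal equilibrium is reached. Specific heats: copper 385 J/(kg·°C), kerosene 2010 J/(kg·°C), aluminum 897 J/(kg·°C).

T_f ≈ 38.4 °C

Conservation of energy gives ΣQ = 0:
0.134·385·(T − 371) + 0.743·2010·(T − 29.2) + 0.413·897·(T − 29.2) = 0
51.59(T − 371) + 1493.4(T − 29.2) + 370.46(T − 29.2) = 0
(51.59 + 1493.4 + 370.46) T = 51.59·371 + 1493.4·29.2 + 370.46·29.2
T = 73566/1915.5 ≈ 38.41 °C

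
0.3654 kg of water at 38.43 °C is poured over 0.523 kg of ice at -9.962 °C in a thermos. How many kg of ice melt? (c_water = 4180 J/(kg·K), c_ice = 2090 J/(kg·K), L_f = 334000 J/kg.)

Water can give up m c ΔT = 0.3654·4180·38.43 = 58697 J before reaching 0 °C.
Warming the ice to 0 °C takes 0.523·2090·9.962 = 10889 J, leaving 47808 J for melting.
Fully melting the ice requires m_ice L_f = 0.523·334000 = 174682 J.
47808 J < 174682 J, so only part of the ice melts and the system sits at 0 °C.
m_melted·334000 = 47808  ⇒  m_melted ≈ 0.1431 kg.

m_melted ≈ 0.143 kg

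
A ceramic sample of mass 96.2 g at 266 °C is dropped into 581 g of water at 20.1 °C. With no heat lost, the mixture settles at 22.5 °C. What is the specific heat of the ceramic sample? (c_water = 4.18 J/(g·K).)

c ≈ 0.249 J/(g·K)

m_s c (T_s − T_f) = m_water c_water (T_f − T_0):
96.2×c×(266 − 22.5) = 581×4.18×(22.5 − 20.1)
23425 c = 5828.6  ⇒  c ≈ 0.2488 J/(g·K)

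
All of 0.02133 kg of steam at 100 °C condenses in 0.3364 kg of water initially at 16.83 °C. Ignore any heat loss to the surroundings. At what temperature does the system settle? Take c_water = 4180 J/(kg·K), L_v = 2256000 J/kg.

T_f ≈ 54.0 °C

Let T be the final temperature. ΣQ_i = 0:
latent heat released on condensation: 0.02133×2256000 = 48120
  condensate cools 100→T: 0.02133×4180×(T − 100) = 89.16(T − 100)
  water warms: 0.3364×4180×(T − 16.83) = 1406.2(T − 16.83)
1495.3 T = 48120 + 8915.9 + 23666 = 80702
T ≈ 53.97 °C — below 100 °C, confirming all the steam condensed.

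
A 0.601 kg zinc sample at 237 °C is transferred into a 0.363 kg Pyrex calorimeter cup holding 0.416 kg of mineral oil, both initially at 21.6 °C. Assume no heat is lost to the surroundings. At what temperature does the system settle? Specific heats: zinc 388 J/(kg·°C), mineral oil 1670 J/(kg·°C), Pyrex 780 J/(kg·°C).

T_f ≈ 63.1 °C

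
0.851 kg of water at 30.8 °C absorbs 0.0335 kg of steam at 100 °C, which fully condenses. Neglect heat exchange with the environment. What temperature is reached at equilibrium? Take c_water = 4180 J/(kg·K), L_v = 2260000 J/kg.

T_f ≈ 53.9 °C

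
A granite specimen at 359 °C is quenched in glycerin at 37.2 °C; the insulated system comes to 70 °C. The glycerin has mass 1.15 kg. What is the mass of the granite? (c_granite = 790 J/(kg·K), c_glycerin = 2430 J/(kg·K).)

m ≈ 0.401 kg

Heat lost by the granite = heat gained by the glycerin:
m·790·(359 − 70) = 1.15·2430·(70 − 37.2)
228310 m = 91660  ⇒  m ≈ 0.4015 kg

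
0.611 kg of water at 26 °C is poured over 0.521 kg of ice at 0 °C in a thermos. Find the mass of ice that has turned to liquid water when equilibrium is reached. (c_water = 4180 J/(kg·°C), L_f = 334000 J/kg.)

Heat available from the water dropping to 0 °C: 0.611×4180×26 = 66403 J.
Melting all 0.521 kg of ice would need 0.521×334000 = 174014 J.
Since 66403 < 174014 J, not all the ice melts; equilibrium is at 0 °C.
m_melt = 66403 / L_f = 0.1988 kg.

m_melted ≈ 0.199 kg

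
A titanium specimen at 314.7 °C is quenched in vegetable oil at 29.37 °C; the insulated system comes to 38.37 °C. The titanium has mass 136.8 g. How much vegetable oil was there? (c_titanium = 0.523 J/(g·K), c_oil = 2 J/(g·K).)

m ≈ 1100 g

Taking heat into each body as positive, Σ m c ΔT = 0:
136.8×0.523×(38.37 − 314.7) + m×2×(38.37 − 29.37) = 0
18 m = 19770
m = 19770/18 ≈ 1098 g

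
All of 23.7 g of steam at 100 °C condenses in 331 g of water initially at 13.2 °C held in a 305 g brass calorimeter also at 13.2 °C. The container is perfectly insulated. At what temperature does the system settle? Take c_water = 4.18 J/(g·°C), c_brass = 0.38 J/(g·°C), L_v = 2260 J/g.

T_f ≈ 52.1 °C

Taking heat into each body as positive, Σ m c ΔT = 0:
steam→water at 100 °C releases m L_v = 23.7·2260 = 53562
  condensate cools 100→T: 23.7·4.18·(T − 100) = 99.07(T − 100)
  original water: 1383.6(T − 13.2)
  cup: 115.9(T − 13.2)
1598.5 T = 53562 + 9906.6 + 19793 = 83262
T ≈ 52.09 °C (< 100 °C, so full condensation is consistent).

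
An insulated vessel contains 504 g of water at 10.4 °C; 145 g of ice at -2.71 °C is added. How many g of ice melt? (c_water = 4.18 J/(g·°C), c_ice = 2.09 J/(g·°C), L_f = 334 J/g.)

Cooling the water to 0 °C releases 504×4.18×10.4 = 21910 J.
Warming the ice to 0 °C takes 145×2.09×2.71 = 821.27 J, leaving 21089 J for melting.
To melt every bit of ice: 145×334 = 48430 J.
That's not enough to melt it all — equilibrium is at 0 °C with ice remaining.
m_melted×334 = 21089  ⇒  m_melted ≈ 63.14 g.

m_melted ≈ 63.1 g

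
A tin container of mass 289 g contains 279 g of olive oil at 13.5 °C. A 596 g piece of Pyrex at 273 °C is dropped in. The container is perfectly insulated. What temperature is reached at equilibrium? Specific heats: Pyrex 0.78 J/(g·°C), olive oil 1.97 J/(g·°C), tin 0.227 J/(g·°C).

Let T be the final temperature. ΣQ_i = 0:
596·0.78·(T − 273) + 279·1.97·(T − 13.5) + 289·0.227·(T − 13.5) = 0
464.88(T − 273) + 549.63(T − 13.5) + 65.6(T − 13.5) = 0
1080.1 T = 135218
T = 135218 / 1080.1 = 125 °C

T_f ≈ 125.2 °C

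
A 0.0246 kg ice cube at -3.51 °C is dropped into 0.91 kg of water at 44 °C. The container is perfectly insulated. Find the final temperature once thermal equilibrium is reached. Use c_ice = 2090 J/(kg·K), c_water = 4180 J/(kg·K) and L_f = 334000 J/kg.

Setting the total heat transfer to zero:
warm ice to 0 °C: 0.0246·2090·(0 − (-3.51)) = 180.46
  latent heat to melt: 0.0246·334000 = 8216.4
  warm the meltwater: 102.83 T
  water cools: 0.91·4180·(T − 44) = 3803.8(T − 44)
3906.6 T = 167367 − 8396.9 = 158970
T ≈ 40.69 °C. Since T > 0 °C, the all-ice-melts assumption holds.

T_f ≈ 40.7 °C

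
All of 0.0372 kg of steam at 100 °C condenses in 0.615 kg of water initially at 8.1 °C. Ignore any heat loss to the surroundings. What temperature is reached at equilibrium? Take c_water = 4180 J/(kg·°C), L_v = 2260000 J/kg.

T_f ≈ 44.2 °C

Sum of m c ΔT and latent-heat terms is zero:
latent heat released on condensation: 0.0372×2260000 = 84072
  condensate cools 100→T: 0.0372×4180×(T − 100) = 155.5(T − 100)
  water warms: 0.615×4180×(T − 8.1) = 2570.7(T − 8.1)
2726.2 T = 84072 + 15550 + 20823 = 120444
T ≈ 44.18 °C, under the boiling point, so the assumption holds.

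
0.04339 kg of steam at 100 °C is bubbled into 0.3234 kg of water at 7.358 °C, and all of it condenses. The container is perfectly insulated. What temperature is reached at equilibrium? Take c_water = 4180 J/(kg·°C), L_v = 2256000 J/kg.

Taking heat into each body as positive, Σ m c ΔT = 0:
steam→water at 100 °C releases m L_v = 0.04339×2256000 = 97888; condensate cools 100→T: 0.04339×4180×(T − 100) = 181.37(T − 100); water warms: 0.3234×4180×(T − 7.358) = 1351.8(T − 7.358)
1533.2 T = 97888 + 18137 + 9946.6 = 125971
T ≈ 82.16 °C (< 100 °C, so full condensation is consistent).

T_f ≈ 82.2 °C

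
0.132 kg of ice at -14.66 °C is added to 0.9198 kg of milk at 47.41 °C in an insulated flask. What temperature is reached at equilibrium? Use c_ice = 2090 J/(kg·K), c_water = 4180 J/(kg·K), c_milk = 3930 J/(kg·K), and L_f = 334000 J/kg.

Let T be the final temperature. ΣQ_i = 0:
ice -14.66→0 °C: 0.132×2090×14.66 = 4044.4; latent heat to melt: 0.132×334000 = 44088; warm the meltwater: 551.76 T; milk cools: 0.9198×3930×(T − 47.41) = 3614.8(T − 47.41)
4166.6 T = 171378 − 48132 = 123246
T ≈ 29.58 °C — above 0 °C, consistent with complete melting.

T_f ≈ 29.6 °C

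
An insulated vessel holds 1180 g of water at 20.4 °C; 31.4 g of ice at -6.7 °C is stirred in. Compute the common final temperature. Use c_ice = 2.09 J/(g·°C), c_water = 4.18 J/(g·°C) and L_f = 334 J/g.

Setting the total heat transfer to zero:
ice -6.7→0 °C: 31.4×2.09×6.7 = 439.69
  fusion: m_ice L_f = 31.4×334 = 10488
  meltwater 0→T: 31.4×4.18×T = 131.25 T
  water: 4932.4(T − 20.4)
5063.7 T = 100621 − 10927 = 89694
T ≈ 17.71 °C (positive, so assuming full melt was valid).

T_f ≈ 17.7 °C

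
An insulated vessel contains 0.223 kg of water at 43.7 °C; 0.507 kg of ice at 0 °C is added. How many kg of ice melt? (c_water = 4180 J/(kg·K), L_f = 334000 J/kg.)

Heat available from the water dropping to 0 °C: 0.223×4180×43.7 = 40735 J.
Fully melting the ice requires m_ice L_f = 0.507×334000 = 169338 J.
Since 40735 < 169338 J, not all the ice melts; equilibrium is at 0 °C.
m_melt = 40735 / L_f = 0.122 kg.

m_melted ≈ 0.122 kg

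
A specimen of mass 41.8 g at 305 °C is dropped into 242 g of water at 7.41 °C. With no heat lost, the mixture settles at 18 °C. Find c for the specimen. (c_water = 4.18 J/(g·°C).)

c ≈ 0.893 J/(g·°C)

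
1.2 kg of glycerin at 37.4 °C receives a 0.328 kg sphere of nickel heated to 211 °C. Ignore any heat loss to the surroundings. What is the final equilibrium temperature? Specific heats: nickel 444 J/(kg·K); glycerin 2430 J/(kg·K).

Heat gained plus heat lost sum to zero:
0.328×444×(T − 211) + 1.2×2430×(T − 37.4) = 0
(145.63 + 2916) T = 145.63×211 + 2916×37.4
T ≈ 45.66 °C

T_f ≈ 45.7 °C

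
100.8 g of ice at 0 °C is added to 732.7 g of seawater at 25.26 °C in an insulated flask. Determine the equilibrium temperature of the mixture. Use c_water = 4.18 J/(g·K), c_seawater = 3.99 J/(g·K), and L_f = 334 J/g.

Let T be the final temperature. ΣQ_i = 0:
latent heat to melt: 100.8·334 = 33667
  warm the meltwater: 421.34 T
  seawater: 2923.5(T − 25.26)
3344.8 T = 73847 − 33667 = 40180
T ≈ 12.01 °C (positive, so assuming full melt was valid).

T_f ≈ 12.0 °C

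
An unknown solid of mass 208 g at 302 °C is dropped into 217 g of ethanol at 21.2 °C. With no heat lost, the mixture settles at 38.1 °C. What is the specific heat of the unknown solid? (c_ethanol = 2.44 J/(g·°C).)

c ≈ 0.163 J/(g·°C)

m_s c (T_s − T_f) = m_ethanol c_ethanol (T_f − T_0):
208·c·(302 − 38.1) = 217·2.44·(38.1 − 21.2)
54891 c = 8948.2  ⇒  c ≈ 0.163 J/(g·°C)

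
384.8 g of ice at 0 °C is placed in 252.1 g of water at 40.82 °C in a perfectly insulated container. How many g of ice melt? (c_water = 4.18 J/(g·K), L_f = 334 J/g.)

Cooling the water to 0 °C releases 252.1·4.18·40.82 = 43015 J.
Melting all 384.8 g of ice would need 384.8·334 = 128523 J.
43015 J < 128523 J, so only part of the ice melts and the system sits at 0 °C.
m_melted·334 = 43015  ⇒  m_melted ≈ 128.8 g.

m_melted ≈ 129 g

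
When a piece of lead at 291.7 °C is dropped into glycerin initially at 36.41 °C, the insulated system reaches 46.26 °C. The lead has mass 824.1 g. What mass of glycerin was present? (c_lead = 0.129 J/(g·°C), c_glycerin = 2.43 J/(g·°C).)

Energy conservation, ΣQ = 0:
824.1·0.129·(46.26 − 291.7) + m·2.43·(46.26 − 36.41) = 0
23.94 m = 26092
m = 26092/23.94 ≈ 1090 g

m ≈ 1090 g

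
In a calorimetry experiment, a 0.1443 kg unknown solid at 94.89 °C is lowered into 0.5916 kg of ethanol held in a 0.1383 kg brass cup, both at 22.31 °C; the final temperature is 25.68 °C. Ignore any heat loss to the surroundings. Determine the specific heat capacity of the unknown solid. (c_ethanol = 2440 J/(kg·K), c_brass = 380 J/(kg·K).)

c ≈ 505 J/(kg·K)

Energy conservation, ΣQ = 0:
0.1443·c·(25.68 − 94.89) + 0.5916·2440·(25.68 − 22.31) + 0.1383·380·(25.68 − 22.31) = 0
-9.987 c = -5041.7
c = -5041.7/-9.987 ≈ 504.8 J/(kg·K)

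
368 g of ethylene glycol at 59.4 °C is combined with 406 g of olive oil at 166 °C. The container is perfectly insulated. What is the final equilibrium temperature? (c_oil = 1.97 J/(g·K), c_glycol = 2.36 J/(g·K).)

Setting the total heat transfer to zero:
406*1.97*(T − 166) + 368*2.36*(T − 59.4) = 0
1668.3 T = 184358
T = 184358 / 1668.3 = 111 °C

T_f ≈ 110.5 °C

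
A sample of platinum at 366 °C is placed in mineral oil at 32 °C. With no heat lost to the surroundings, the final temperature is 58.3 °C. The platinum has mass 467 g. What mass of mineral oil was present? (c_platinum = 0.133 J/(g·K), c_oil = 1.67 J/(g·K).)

m ≈ 435 g

Heat lost by the platinum = heat gained by the oil:
467·0.133·(366 − 58.3) = m·1.67·(58.3 − 32)
43.92 m = 19112  ⇒  m ≈ 435.1 g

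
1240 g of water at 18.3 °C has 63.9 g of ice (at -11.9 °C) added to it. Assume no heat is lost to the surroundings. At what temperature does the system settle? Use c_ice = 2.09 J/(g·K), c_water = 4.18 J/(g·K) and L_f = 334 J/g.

T_f ≈ 13.2 °C

Setting the total heat transfer to zero:
warm ice to 0 °C: 63.9×2.09×(0 − (-11.9)) = 1589.3
  latent heat to melt: 63.9×334 = 21343
  warm the meltwater: 267.1 T
  water cools: 1240×4.18×(T − 18.3) = 5183.2(T − 18.3)
5450.3 T = 94853 − 22932 = 71921
T ≈ 13.20 °C. Since T > 0 °C, the all-ice-melts assumption holds.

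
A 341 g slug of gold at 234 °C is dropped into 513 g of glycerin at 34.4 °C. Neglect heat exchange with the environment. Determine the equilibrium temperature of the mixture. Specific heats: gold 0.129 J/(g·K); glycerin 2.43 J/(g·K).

T_f ≈ 41.2 °C

Let T be the final temperature. ΣQ_i = 0:
341*0.129*(T − 234) + 513*2.43*(T − 34.4) = 0
43.99(T − 234) + 1246.6(T − 34.4) = 0
1290.6 T = 53176
T = 53176 / 1290.6 = 41.2 °C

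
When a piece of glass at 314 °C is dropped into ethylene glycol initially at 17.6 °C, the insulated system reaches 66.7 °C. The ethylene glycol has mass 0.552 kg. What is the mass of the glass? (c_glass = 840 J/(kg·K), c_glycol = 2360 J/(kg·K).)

m ≈ 0.308 kg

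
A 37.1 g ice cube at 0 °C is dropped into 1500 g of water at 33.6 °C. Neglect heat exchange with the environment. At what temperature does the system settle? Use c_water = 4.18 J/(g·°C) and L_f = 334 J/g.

Setting the total heat transfer to zero:
fusion: m_ice L_f = 37.1×334 = 12391
  meltwater 0→T: 37.1×4.18×T = 155.08 T
  water: 6270(T − 33.6)
6425.1 T = 210672 − 12391 = 198281
T ≈ 30.86 °C (positive, so assuming full melt was valid).

T_f ≈ 30.9 °C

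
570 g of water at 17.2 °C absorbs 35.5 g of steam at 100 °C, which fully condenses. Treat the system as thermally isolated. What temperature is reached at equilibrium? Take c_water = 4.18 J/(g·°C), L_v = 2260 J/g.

Taking heat into each body as positive, Σ m c ΔT = 0:
condense steam: −35.5×2260 = −80230
  condensate cools 100→T: 35.5×4.18×(T − 100) = 148.39(T − 100)
  original water: 2382.6(T − 17.2)
2531 T = 80230 + 14839 + 40981 = 136050
T ≈ 53.75 °C — below 100 °C, confirming all the steam condensed.

T_f ≈ 53.8 °C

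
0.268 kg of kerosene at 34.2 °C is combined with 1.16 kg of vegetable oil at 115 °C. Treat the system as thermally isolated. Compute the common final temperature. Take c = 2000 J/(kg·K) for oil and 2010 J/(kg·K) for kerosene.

T_f ≈ 99.8 °C

Conservation of energy gives ΣQ = 0:
1.16×2000×(T − 115) + 0.268×2010×(T − 34.2) = 0
2858.7 T = 285223
T ≈ 99.77 °C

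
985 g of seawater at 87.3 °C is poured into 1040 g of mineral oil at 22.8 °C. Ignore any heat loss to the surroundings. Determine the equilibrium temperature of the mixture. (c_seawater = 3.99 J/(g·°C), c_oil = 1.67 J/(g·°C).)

T_f ≈ 67.5 °C

Conservation of energy gives ΣQ = 0:
985·3.99·(T − 87.3) + 1040·1.67·(T − 22.8) = 0
3930.2(T − 87.3) + 1736.8(T − 22.8) = 0
5666.9 T = 382701
T = 382701/5666.9 ≈ 67.53 °C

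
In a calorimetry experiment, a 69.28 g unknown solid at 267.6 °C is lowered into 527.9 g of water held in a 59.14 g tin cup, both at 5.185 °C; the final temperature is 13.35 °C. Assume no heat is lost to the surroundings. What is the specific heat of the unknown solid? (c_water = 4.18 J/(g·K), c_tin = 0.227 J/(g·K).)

Let T be the final temperature. ΣQ_i = 0:
69.28·c·(13.35 − 267.6) + 527.9·4.18·(13.35 − 5.185) + 59.14·0.227·(13.35 − 5.185) = 0
-17614 c = -18127
c = -18127/-17614 ≈ 1.029 J/(g·K)

c ≈ 1.03 J/(g·K)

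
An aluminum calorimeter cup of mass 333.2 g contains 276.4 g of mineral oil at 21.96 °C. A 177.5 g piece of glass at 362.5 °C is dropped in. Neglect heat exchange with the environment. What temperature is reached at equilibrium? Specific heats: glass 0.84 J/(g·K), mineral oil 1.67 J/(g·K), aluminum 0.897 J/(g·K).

T_f ≈ 77.8 °C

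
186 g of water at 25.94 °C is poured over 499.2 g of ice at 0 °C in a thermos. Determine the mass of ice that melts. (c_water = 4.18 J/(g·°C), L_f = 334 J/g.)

Cooling the water to 0 °C releases 186×4.18×25.94 = 20168 J.
Fully melting the ice requires m_ice L_f = 499.2×334 = 166733 J.
Since 20168 < 166733 J, not all the ice melts; equilibrium is at 0 °C.
m_melt = 20168 / L_f = 60.38 g.

m_melted ≈ 60.4 g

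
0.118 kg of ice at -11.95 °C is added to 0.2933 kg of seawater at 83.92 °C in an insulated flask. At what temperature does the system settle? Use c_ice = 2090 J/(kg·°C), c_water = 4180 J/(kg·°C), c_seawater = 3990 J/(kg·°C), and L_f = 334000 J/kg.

T_f ≈ 33.6 °C

Let T be the final temperature. ΣQ_i = 0:
warm ice to 0 °C: 0.118·2090·(0 − (-11.95)) = 2947.1
  fusion: m_ice L_f = 0.118·334000 = 39412
  meltwater 0→T: 0.118·4180·T = 493.24 T
  seawater cools: 0.2933·3990·(T − 83.92) = 1170.3(T − 83.92)
1663.5 T = 98209 − 42359 = 55850
T ≈ 33.57 °C — above 0 °C, consistent with complete melting.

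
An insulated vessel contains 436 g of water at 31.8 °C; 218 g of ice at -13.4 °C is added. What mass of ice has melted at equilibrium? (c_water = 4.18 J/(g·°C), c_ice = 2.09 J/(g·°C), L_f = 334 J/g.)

m_melted ≈ 155 g

Water can give up m c ΔT = 436×4.18×31.8 = 57955 J before reaching 0 °C.
Of that, 218×2.09×13.4 = 6105.3 J goes to bring the ice to 0 °C, leaving 51850 J.
Melting all 218 g of ice would need 218×334 = 72812 J.
That's not enough to melt it all — equilibrium is at 0 °C with ice remaining.
m_melted×334 = 51850  ⇒  m_melted ≈ 155.2 g.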